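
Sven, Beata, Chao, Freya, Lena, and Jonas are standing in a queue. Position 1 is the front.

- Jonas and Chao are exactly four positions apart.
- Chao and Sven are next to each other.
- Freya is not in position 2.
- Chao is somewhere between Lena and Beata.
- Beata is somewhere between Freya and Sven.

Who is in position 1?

With clues 1–4, Chao, Freya, and Sven are ruled out for position 1.
With clues 1–5, Beata and Jonas are ruled out for position 1.
So position 1 is Lena.

Lena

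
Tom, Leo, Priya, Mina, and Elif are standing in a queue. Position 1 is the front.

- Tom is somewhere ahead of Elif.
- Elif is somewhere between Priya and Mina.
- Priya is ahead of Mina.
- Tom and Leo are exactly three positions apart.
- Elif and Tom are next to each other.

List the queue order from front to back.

From clue 1: Tom is in {1,2,3,4}.
From clues 1–2: Elif is in {3,4}.
From clues 1–3: Mina is in {4,5}.
From clues 1–4: Elif → position 3.
From clues 1–5: Priya → position 1, Tom → position 2, Mina → position 4, Leo → position 5.

Priya, Tom, Elif, Mina, Leo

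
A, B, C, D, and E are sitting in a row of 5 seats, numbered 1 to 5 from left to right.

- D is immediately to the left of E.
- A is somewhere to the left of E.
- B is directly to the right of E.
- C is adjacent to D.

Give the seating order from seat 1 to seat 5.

A, C, D, E, B

From clue 1: D is in {1,2,3,4}.
From clues 1–2: A is in {1,2,3}.
From clues 1–3: A is in {1,2}.
From clues 1–4: A → seat 1, C → seat 2, D → seat 3, E → seat 4, B → seat 5.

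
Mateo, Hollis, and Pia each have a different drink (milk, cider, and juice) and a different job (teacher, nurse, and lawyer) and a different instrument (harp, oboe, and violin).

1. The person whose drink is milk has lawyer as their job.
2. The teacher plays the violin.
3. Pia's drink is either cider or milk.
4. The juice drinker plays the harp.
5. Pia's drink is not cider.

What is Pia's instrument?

With clues 1–4, harp is impossible for Pia's instrument.
With clues 1–5, violin is impossible for Pia's instrument.
That leaves oboe.

oboe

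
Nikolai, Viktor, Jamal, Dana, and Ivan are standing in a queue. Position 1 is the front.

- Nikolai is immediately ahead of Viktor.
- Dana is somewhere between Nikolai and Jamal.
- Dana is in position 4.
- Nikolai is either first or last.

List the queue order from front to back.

Nikolai, Viktor, Ivan, Dana, Jamal

From clue 1: Nikolai is in {1,2,3,4}.
From clues 1–2: Dana is in {2,3,4}.
From clues 1–3: Dana → position 4, Jamal → position 5.
From clues 1–4: Nikolai → position 1, Viktor → position 2, Ivan → position 3.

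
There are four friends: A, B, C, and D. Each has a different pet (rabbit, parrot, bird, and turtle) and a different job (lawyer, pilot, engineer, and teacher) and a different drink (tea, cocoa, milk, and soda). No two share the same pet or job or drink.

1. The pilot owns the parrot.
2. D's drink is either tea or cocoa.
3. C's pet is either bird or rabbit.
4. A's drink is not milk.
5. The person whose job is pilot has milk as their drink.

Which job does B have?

pilot

With clues 1–5, engineer, lawyer, and teacher are impossible for B's job.
That leaves pilot.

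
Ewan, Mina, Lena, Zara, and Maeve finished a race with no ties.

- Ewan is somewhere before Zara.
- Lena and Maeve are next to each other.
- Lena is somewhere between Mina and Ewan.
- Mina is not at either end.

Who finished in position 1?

With clue 1, Zara is ruled out for place 1.
With clues 1–3, Lena and Maeve are ruled out for place 1.
With clues 1–4, Mina is ruled out for place 1.
So place 1 is Ewan.

Ewan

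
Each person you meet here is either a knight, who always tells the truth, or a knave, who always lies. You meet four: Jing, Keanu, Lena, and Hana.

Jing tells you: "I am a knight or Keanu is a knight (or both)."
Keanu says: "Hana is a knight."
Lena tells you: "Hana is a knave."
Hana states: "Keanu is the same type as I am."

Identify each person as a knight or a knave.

Jing: knight, Keanu: knight, Lena: knave, Hana: knight

Consider Jing. Suppose Jing is a knave.
Then no assignment of the remaining roles makes every statement match its speaker's type — contradiction.
So Jing is a knight.
Consider Keanu. Suppose Keanu is a knave.
Then whichever role Hana has, Hana's statement has the wrong truth value — contradiction.
So Keanu is a knight.
Consider Lena. Suppose Lena is a knight.
Then no assignment of the remaining roles makes every statement match its speaker's type — contradiction.
So Lena is a knave.
Consider Hana. Suppose Hana is a knave.
Then Keanu's statement comes out false, contradicting Keanu being a knight.
So Hana is a knight.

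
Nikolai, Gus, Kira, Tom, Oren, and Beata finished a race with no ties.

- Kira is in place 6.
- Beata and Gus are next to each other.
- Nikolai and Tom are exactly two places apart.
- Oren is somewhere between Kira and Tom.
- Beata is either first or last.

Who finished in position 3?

Tom

With clue 1, Kira is ruled out for place 3.
With clues 1–3, Beata, Gus, and Oren are ruled out for place 3.
With clues 1–5, Nikolai is ruled out for place 3.
So place 3 is Tom.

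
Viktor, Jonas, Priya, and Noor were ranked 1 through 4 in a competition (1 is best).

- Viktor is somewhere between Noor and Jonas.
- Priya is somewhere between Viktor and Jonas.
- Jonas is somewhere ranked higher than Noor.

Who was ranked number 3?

With clues 1–2, Jonas and Noor are ruled out for rank 3.
With clues 1–3, Priya is ruled out for rank 3.
So rank 3 is Viktor.

Viktor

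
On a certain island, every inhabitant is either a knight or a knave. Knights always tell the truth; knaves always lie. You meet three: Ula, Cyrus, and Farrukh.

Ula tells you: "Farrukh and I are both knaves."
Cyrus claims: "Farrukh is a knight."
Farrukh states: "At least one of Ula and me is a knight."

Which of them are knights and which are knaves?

Ula: knave, Cyrus: knight, Farrukh: knight

Consider Ula. Suppose Ula is a knight.
Then Ula's own statement would have to be true, but it can't be — contradiction.
So Ula is a knave.
Consider Cyrus. Suppose Cyrus is a knave.
Then no assignment of the remaining roles makes every statement match its speaker's type — contradiction.
So Cyrus is a knight.
Consider Farrukh. Suppose Farrukh is a knave.
Then Ula's statement comes out true, contradicting Ula being a knave.
So Farrukh is a knight.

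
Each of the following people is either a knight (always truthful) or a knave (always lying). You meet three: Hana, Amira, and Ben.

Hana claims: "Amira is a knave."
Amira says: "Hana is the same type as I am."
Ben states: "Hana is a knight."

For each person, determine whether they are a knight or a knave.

Consider Hana. Suppose Hana is a knave.
Then whichever role Amira has, Amira's statement has the wrong truth value — contradiction.
So Hana is a knight.
With that fixed, Ben's statement is true, so Ben is a knight.
Consider Amira. Suppose Amira is a knight.
Then Hana's statement comes out false, contradicting Hana being a knight.
So Amira is a knave.

Hana: knight, Amira: knave, Ben: knight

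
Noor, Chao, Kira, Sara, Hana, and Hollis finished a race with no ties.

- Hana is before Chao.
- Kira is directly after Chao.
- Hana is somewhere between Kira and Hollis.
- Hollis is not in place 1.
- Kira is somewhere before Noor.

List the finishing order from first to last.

Sara, Hollis, Hana, Chao, Kira, Noor

From clue 1: Chao is in {2,3,4,5,6}.
From clues 1–2: Chao is in {2,3,4,5}.
From clues 1–3: Chao is in {3,4,5}.
From clues 1–4: Chao is in {4,5}.
From clues 1–5: Sara → place 1, Hollis → place 2, Hana → place 3, Chao → place 4, Kira → place 5, Noor → place 6.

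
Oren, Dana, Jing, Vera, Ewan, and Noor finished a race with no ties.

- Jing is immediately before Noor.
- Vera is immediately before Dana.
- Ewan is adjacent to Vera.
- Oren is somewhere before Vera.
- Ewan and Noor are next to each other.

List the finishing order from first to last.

From clue 1: Jing is in {1,2,3,4,5}.
From clues 1–2: Dana is in {2,3,4,5,6}.
From clues 1–3: Oren is in {1,3,4,6}.
From clues 1–4: Oren is in {1,3}.
From clues 1–5: Oren → place 1, Jing → place 2, Noor → place 3, Ewan → place 4, Vera → place 5, Dana → place 6.

Oren, Jing, Noor, Ewan, Vera, Dana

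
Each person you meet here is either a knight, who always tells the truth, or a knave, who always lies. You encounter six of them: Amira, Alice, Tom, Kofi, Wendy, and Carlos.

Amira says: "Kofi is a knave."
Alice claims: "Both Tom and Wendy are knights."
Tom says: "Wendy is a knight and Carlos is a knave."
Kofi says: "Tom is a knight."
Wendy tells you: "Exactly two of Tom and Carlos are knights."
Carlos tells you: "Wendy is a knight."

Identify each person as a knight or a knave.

Consider Amira. Suppose Amira is a knave.
Then no assignment of the remaining roles makes every statement match its speaker's type — contradiction.
So Amira is a knight.
Consider Alice. Suppose Alice is a knight.
Then no assignment of the remaining roles makes every statement match its speaker's type — contradiction.
So Alice is a knave.
Consider Tom. Suppose Tom is a knight.
Then no assignment of the remaining roles makes every statement match its speaker's type — contradiction.
So Tom is a knave.
With that fixed, Kofi's statement is false, so Kofi is a knave.
With that fixed, Wendy's statement is false, so Wendy is a knave.
With that fixed, Carlos's statement is false, so Carlos is a knave.

Amira: knight, Alice: knave, Tom: knave, Kofi: knave, Wendy: knave, Carlos: knave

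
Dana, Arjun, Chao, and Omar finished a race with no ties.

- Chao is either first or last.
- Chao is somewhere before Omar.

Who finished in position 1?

Chao

With clues 1–2, Arjun, Dana, and Omar are ruled out for place 1.
So place 1 is Chao.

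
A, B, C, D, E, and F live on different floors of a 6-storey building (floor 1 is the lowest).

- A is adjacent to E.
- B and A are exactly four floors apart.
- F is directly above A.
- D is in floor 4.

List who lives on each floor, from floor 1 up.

E, A, F, D, C, B

From clues 1–2: A is in {1,2,5,6}.
From clues 1–3: A is in {2,5}.
From clues 1–4: E → floor 1, A → floor 2, F → floor 3, D → floor 4, C → floor 5, B → floor 6.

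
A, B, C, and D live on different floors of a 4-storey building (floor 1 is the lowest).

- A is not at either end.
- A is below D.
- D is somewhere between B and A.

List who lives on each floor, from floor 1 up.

From clue 1: A is in {2,3}.
From clues 1–3: C → floor 1, A → floor 2, D → floor 3, B → floor 4.

C, A, D, B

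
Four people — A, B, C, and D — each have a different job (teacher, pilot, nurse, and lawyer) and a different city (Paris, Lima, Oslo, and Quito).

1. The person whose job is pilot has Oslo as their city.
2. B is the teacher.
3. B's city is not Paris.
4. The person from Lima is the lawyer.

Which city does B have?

With clues 1–2, Oslo is impossible for B's city.
With clues 1–3, Paris is impossible for B's city.
With clues 1–4, Lima is impossible for B's city.
That leaves Quito.

Quito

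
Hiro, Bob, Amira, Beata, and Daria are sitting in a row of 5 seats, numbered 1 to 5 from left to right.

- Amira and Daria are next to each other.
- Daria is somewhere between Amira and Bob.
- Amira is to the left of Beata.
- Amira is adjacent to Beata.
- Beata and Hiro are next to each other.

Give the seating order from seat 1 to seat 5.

From clues 1–2: Daria is in {2,3,4}.
From clues 1–3: Daria is in {2,3}.
From clues 1–4: Bob is in {1,2}.
From clues 1–5: Bob → seat 1, Daria → seat 2, Amira → seat 3, Beata → seat 4, Hiro → seat 5.

Bob, Daria, Amira, Beata, Hiro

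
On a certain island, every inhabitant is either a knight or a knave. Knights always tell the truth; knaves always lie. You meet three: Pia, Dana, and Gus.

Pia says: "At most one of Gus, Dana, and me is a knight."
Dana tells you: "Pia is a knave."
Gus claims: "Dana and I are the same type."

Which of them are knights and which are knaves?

Pia: knave, Dana: knight, Gus: knight

Consider Pia. Suppose Pia is a knight.
Then no assignment of the remaining roles makes every statement match its speaker's type — contradiction.
So Pia is a knave.
With that fixed, Dana's statement is true, so Dana is a knight.
Consider Gus. Suppose Gus is a knave.
Then Pia's statement comes out true, contradicting Pia being a knave.
So Gus is a knight.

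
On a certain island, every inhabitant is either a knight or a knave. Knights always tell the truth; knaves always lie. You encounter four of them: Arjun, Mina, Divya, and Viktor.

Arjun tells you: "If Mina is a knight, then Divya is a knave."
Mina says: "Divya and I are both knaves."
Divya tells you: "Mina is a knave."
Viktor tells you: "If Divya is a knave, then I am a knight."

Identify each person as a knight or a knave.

Consider Arjun. Suppose Arjun is a knave.
Then no assignment of the remaining roles makes every statement match its speaker's type — contradiction.
So Arjun is a knight.
Consider Mina. Suppose Mina is a knight.
Then Mina's own statement would have to be true, but it can't be — contradiction.
So Mina is a knave.
With that fixed, Divya's statement is true, so Divya is a knight.
With that fixed, Viktor's statement is true, so Viktor is a knight.

Arjun: knight, Mina: knave, Divya: knight, Viktor: knight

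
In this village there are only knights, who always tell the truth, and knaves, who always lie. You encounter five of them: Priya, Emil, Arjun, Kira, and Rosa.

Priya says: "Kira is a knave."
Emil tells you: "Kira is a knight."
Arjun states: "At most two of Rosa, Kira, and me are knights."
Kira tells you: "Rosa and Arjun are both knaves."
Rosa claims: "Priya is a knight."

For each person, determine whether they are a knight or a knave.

Consider Priya. Suppose Priya is a knave.
Then no assignment of the remaining roles makes every statement match its speaker's type — contradiction.
So Priya is a knight.
With that fixed, Rosa's statement is true, so Rosa is a knight.
With that fixed, Kira's statement is false, so Kira is a knave.
With that fixed, Emil's statement is false, so Emil is a knave.
With that fixed, Arjun's statement is true, so Arjun is a knight.

Priya: knight, Emil: knave, Arjun: knight, Kira: knave, Rosa: knight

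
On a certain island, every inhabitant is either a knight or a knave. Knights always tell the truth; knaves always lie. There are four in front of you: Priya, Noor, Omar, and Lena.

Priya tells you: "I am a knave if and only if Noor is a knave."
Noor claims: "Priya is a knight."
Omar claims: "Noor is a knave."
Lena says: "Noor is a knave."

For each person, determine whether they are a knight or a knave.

Consider Priya. Suppose Priya is a knave.
Then no assignment of the remaining roles makes every statement match its speaker's type — contradiction.
So Priya is a knight.
With that fixed, Noor's statement is true, so Noor is a knight.
With that fixed, Omar's statement is false, so Omar is a knave.
With that fixed, Lena's statement is false, so Lena is a knave.

Priya: knight, Noor: knight, Omar: knave, Lena: knave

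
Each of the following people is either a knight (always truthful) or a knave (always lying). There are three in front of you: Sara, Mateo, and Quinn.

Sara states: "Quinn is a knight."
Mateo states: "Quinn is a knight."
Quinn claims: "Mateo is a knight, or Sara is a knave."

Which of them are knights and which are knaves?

Consider Sara. Suppose Sara is a knave.
Then no assignment of the remaining roles makes every statement match its speaker's type — contradiction.
So Sara is a knight.
Consider Mateo. Suppose Mateo is a knave.
Then no assignment of the remaining roles makes every statement match its speaker's type — contradiction.
So Mateo is a knight.
With that fixed, Quinn's statement is true, so Quinn is a knight.

Sara: knight, Mateo: knight, Quinn: knight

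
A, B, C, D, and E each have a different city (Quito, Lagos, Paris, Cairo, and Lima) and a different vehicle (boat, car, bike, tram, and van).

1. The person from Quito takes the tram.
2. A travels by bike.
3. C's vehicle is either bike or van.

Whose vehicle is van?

C

With clues 1–2, A is impossible for the one with vehicle van.
With clues 1–3, B, D, and E are impossible for the one with vehicle van.
That leaves C.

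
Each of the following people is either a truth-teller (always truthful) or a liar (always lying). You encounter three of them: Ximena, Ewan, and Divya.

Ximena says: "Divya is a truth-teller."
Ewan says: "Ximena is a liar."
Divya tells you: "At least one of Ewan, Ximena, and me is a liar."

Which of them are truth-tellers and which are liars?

Consider Ximena. Suppose Ximena is a liar.
Then no assignment of the remaining roles makes every statement match its speaker's type — contradiction.
So Ximena is a truth-teller.
With that fixed, Ewan's statement is false, so Ewan is a liar.
With that fixed, Divya's statement is true, so Divya is a truth-teller.

Ximena: truth-teller, Ewan: liar, Divya: truth-teller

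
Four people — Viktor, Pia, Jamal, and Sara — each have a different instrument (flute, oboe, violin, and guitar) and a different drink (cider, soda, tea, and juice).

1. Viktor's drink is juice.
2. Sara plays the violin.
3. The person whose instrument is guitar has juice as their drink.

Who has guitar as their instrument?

With clues 1–2, Sara is impossible for the one with instrument guitar.
With clues 1–3, Jamal and Pia are impossible for the one with instrument guitar.
That leaves Viktor.

Viktor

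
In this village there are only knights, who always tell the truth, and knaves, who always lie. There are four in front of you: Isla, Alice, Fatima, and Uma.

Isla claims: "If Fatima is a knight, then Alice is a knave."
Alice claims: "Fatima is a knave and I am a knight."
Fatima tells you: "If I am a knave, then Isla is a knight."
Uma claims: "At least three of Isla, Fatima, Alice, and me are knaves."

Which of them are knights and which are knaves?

Isla: knight, Alice: knave, Fatima: knight, Uma: knave

Consider Isla. Suppose Isla is a knave.
Then no assignment of the remaining roles makes every statement match its speaker's type — contradiction.
So Isla is a knight.
With that fixed, Fatima's statement is true, so Fatima is a knight.
With that fixed, Uma's statement is false, so Uma is a knave.
With that fixed, Alice's statement is false, so Alice is a knave.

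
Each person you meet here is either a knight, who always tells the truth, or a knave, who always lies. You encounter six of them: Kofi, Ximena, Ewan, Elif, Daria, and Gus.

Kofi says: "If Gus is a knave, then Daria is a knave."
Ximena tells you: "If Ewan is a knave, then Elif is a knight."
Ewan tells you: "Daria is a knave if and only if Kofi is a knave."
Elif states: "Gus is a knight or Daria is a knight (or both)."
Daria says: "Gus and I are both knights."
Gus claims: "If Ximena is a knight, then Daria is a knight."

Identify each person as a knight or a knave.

Kofi: knight, Ximena: knight, Ewan: knight, Elif: knight, Daria: knight, Gus: knight

Consider Kofi. Suppose Kofi is a knave.
Then no assignment of the remaining roles makes every statement match its speaker's type — contradiction.
So Kofi is a knight.
Consider Ximena. Suppose Ximena is a knave.
Then no assignment of the remaining roles makes every statement match its speaker's type — contradiction.
So Ximena is a knight.
Consider Ewan. Suppose Ewan is a knave.
Then no assignment of the remaining roles makes every statement match its speaker's type — contradiction.
So Ewan is a knight.
Consider Elif. Suppose Elif is a knave.
Then no assignment of the remaining roles makes every statement match its speaker's type — contradiction.
So Elif is a knight.
Consider Daria. Suppose Daria is a knave.
Then Ewan's statement comes out false, contradicting Ewan being a knight.
So Daria is a knight.
With that fixed, Gus's statement is true, so Gus is a knight.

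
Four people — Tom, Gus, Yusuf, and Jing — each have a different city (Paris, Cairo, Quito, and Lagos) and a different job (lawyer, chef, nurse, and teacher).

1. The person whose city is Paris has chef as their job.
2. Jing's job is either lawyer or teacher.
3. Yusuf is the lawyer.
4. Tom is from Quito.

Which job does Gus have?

With clues 1–3, lawyer and teacher are impossible for Gus's job.
With clues 1–4, nurse is impossible for Gus's job.
That leaves chef.

chef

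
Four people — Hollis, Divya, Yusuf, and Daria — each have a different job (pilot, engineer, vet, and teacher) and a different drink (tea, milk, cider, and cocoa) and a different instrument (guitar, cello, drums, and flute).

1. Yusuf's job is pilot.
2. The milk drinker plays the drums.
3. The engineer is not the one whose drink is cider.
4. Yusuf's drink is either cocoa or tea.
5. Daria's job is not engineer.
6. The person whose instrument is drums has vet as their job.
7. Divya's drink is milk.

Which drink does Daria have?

cider

With clues 1–6, cocoa and tea are impossible for Daria's drink.
With clues 1–7, milk is impossible for Daria's drink.
That leaves cider.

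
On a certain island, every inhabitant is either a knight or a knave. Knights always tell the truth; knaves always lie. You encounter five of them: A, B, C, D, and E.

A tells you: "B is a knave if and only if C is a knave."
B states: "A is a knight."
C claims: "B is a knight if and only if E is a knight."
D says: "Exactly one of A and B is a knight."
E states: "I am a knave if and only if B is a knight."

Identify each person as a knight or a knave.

A: knave, B: knave, C: knight, D: knave, E: knave

Consider A. Suppose A is a knight.
Then no assignment of the remaining roles makes every statement match its speaker's type — contradiction.
So A is a knave.
With that fixed, B's statement is false, so B is a knave.
With that fixed, D's statement is false, so D is a knave.
Consider C. Suppose C is a knave.
Then A's statement comes out true, contradicting A being a knave.
So C is a knight.
Consider E. Suppose E is a knight.
Then C's statement comes out false, contradicting C being a knight.
So E is a knave.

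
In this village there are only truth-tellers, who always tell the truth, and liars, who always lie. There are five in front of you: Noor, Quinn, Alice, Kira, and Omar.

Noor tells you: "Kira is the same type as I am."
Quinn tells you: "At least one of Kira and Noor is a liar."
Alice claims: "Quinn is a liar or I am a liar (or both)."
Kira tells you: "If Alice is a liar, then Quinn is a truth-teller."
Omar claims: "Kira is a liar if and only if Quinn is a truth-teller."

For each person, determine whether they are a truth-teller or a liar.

Consider Noor. Suppose Noor is a liar.
Then no assignment of the remaining roles makes every statement match its speaker's type — contradiction.
So Noor is a truth-teller.
Consider Quinn. Suppose Quinn is a truth-teller.
Then whichever role Alice has, Alice's statement has the wrong truth value — contradiction.
So Quinn is a liar.
With that fixed, Alice's statement is true, so Alice is a truth-teller.
With that fixed, Kira's statement is true, so Kira is a truth-teller.
With that fixed, Omar's statement is true, so Omar is a truth-teller.

Noor: truth-teller, Quinn: liar, Alice: truth-teller, Kira: truth-teller, Omar: truth-teller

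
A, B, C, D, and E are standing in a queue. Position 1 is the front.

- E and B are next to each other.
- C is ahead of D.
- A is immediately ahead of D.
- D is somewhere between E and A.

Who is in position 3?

With clues 1–3, A is ruled out for position 3.
With clues 1–4, B, C, and E are ruled out for position 3.
So position 3 is D.

D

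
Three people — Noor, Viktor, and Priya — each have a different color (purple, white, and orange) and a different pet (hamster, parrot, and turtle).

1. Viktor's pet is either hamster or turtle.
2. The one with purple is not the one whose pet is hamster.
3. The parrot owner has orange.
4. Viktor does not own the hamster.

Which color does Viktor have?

With clues 1–3, orange is impossible for Viktor's color.
With clues 1–4, white is impossible for Viktor's color.
That leaves purple.

purple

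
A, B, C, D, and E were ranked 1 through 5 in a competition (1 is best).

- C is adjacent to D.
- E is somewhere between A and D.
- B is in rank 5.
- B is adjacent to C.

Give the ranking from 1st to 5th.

A, E, D, C, B

From clues 1–2: E is in {2,3,4}.
From clues 1–3: B → rank 5.
From clues 1–4: A → rank 1, E → rank 2, D → rank 3, C → rank 4.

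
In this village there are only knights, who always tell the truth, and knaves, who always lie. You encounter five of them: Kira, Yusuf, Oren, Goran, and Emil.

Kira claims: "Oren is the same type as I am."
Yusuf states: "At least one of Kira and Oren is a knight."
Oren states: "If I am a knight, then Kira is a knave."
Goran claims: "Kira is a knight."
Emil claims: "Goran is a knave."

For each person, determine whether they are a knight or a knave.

Consider Kira. Suppose Kira is a knight.
Then whichever role Oren has, Oren's statement has the wrong truth value — contradiction.
So Kira is a knave.
With that fixed, Oren's statement is true, so Oren is a knight.
With that fixed, Goran's statement is false, so Goran is a knave.
With that fixed, Emil's statement is true, so Emil is a knight.
With that fixed, Yusuf's statement is true, so Yusuf is a knight.

Kira: knave, Yusuf: knight, Oren: knight, Goran: knave, Emil: knight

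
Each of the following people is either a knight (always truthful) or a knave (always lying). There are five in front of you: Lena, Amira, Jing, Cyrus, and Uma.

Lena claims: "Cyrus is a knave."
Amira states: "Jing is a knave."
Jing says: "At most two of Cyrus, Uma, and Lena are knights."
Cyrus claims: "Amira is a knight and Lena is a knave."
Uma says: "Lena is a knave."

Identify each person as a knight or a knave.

Consider Lena. Suppose Lena is a knave.
Then no assignment of the remaining roles makes every statement match its speaker's type — contradiction.
So Lena is a knight.
With that fixed, Cyrus's statement is false, so Cyrus is a knave.
With that fixed, Uma's statement is false, so Uma is a knave.
With that fixed, Jing's statement is true, so Jing is a knight.
With that fixed, Amira's statement is false, so Amira is a knave.

Lena: knight, Amira: knave, Jing: knight, Cyrus: knave, Uma: knave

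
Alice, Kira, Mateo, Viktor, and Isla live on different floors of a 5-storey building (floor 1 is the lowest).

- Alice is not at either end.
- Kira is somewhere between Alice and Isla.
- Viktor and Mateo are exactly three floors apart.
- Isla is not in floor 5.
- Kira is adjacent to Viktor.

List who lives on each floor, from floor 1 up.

Isla, Viktor, Kira, Alice, Mateo

From clue 1: Alice is in {2,3,4}.
From clues 1–3: Kira → floor 3.
From clues 1–4: Isla → floor 1, Alice → floor 4.
From clues 1–5: Viktor → floor 2, Mateo → floor 5.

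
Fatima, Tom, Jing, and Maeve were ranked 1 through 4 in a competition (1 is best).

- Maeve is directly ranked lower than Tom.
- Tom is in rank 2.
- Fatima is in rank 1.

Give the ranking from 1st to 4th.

Fatima, Tom, Maeve, Jing

From clue 1: Tom is in {1,2,3}.
From clues 1–2: Tom → rank 2, Maeve → rank 3.
From clues 1–3: Fatima → rank 1, Jing → rank 4.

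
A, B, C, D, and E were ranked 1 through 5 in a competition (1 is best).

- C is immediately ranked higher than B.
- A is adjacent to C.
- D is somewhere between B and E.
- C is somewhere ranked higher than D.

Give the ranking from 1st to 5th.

From clue 1: B is in {2,3,4,5}.
From clues 1–2: A is in {1,2,3}.
From clues 1–3: A is in {1,3}.
From clues 1–4: A → rank 1, C → rank 2, B → rank 3, D → rank 4, E → rank 5.

A, C, B, D, E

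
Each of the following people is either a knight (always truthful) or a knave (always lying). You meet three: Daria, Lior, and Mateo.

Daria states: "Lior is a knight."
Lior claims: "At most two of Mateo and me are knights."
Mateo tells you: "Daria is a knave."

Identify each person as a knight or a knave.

Regardless of anyone's role, Lior's statement is true, so Lior is a knight.
With that fixed, Daria's statement is true, so Daria is a knight.
With that fixed, Mateo's statement is false, so Mateo is a knave.

Daria: knight, Lior: knight, Mateo: knave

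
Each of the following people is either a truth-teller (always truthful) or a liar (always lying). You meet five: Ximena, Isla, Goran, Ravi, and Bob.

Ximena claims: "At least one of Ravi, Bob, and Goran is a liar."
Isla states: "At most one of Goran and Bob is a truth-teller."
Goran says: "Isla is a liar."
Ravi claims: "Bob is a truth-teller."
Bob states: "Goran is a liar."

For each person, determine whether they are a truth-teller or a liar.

Consider Ximena. Suppose Ximena is a liar.
Then no assignment of the remaining roles makes every statement match its speaker's type — contradiction.
So Ximena is a truth-teller.
Consider Isla. Suppose Isla is a liar.
Then no assignment of the remaining roles makes every statement match its speaker's type — contradiction.
So Isla is a truth-teller.
With that fixed, Goran's statement is false, so Goran is a liar.
With that fixed, Bob's statement is true, so Bob is a truth-teller.
With that fixed, Ravi's statement is true, so Ravi is a truth-teller.

Ximena: truth-teller, Isla: truth-teller, Goran: liar, Ravi: truth-teller, Bob: truth-teller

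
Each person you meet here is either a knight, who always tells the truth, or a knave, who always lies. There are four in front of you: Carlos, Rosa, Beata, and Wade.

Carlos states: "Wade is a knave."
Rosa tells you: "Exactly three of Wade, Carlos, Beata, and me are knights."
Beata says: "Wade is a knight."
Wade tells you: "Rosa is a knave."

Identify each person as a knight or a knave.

Consider Carlos. Suppose Carlos is a knight.
Then no assignment of the remaining roles makes every statement match its speaker's type — contradiction.
So Carlos is a knave.
Consider Rosa. Suppose Rosa is a knight.
Then no assignment of the remaining roles makes every statement match its speaker's type — contradiction.
So Rosa is a knave.
With that fixed, Wade's statement is true, so Wade is a knight.
With that fixed, Beata's statement is true, so Beata is a knight.

Carlos: knave, Rosa: knave, Beata: knight, Wade: knight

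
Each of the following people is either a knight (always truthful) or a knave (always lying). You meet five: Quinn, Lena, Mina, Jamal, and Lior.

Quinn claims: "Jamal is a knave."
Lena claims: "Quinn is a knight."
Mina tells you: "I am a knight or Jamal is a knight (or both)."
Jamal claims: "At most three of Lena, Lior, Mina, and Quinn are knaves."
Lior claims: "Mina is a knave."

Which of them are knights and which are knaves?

Consider Quinn. Suppose Quinn is a knight.
Then no assignment of the remaining roles makes every statement match its speaker's type — contradiction.
So Quinn is a knave.
With that fixed, Lena's statement is false, so Lena is a knave.
Consider Mina. Suppose Mina is a knave.
Then no assignment of the remaining roles makes every statement match its speaker's type — contradiction.
So Mina is a knight.
With that fixed, Jamal's statement is true, so Jamal is a knight.
With that fixed, Lior's statement is false, so Lior is a knave.

Quinn: knave, Lena: knave, Mina: knight, Jamal: knight, Lior: knave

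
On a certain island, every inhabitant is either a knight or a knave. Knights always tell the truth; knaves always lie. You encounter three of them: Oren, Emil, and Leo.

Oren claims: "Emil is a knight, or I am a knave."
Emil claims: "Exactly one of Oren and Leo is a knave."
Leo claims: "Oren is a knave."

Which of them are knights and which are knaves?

Consider Oren. Suppose Oren is a knave.
Then Oren's own statement would have to be false, but it can't be — contradiction.
So Oren is a knight.
With that fixed, Leo's statement is false, so Leo is a knave.
With that fixed, Emil's statement is true, so Emil is a knight.

Oren: knight, Emil: knight, Leo: knave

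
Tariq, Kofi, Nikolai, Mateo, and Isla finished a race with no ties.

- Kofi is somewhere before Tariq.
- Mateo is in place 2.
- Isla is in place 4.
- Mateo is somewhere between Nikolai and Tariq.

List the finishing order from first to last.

Nikolai, Mateo, Kofi, Isla, Tariq

From clue 1: Tariq is in {2,3,4,5}.
From clues 1–2: Mateo → place 2.
From clues 1–3: Isla → place 4.
From clues 1–4: Nikolai → place 1, Kofi → place 3, Tariq → place 5.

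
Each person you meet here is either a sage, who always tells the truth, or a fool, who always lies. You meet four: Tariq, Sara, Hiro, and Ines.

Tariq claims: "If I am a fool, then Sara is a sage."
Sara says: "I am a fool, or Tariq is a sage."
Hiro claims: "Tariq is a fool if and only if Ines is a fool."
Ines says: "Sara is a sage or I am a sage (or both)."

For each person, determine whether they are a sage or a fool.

Consider Tariq. Suppose Tariq is a fool.
Then whichever role Sara has, Sara's statement has the wrong truth value — contradiction.
So Tariq is a sage.
With that fixed, Sara's statement is true, so Sara is a sage.
With that fixed, Ines's statement is true, so Ines is a sage.
With that fixed, Hiro's statement is true, so Hiro is a sage.

Tariq: sage, Sara: sage, Hiro: sage, Ines: sage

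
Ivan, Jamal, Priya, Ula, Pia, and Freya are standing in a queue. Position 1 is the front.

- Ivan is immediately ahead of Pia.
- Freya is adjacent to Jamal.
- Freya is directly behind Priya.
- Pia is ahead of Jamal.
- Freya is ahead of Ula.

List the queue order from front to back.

From clue 1: Ivan is in {1,2,3,4,5}.
From clues 1–3: Ivan is in {1,2,4,5}.
From clues 1–4: Ivan is in {1,2}.
From clues 1–5: Ivan → position 1, Pia → position 2, Priya → position 3, Freya → position 4, Jamal → position 5, Ula → position 6.

Ivan, Pia, Priya, Freya, Jamal, Ula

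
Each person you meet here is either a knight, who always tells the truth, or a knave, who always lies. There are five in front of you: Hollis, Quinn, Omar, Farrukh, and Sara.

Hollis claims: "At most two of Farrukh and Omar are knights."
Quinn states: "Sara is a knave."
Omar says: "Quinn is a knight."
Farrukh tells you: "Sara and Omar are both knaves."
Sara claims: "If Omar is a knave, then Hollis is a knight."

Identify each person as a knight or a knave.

Hollis: knight, Quinn: knave, Omar: knave, Farrukh: knave, Sara: knight

Regardless of anyone's role, Hollis's statement is true, so Hollis is a knight.
With that fixed, Sara's statement is true, so Sara is a knight.
With that fixed, Quinn's statement is false, so Quinn is a knave.
With that fixed, Omar's statement is false, so Omar is a knave.
With that fixed, Farrukh's statement is false, so Farrukh is a knave.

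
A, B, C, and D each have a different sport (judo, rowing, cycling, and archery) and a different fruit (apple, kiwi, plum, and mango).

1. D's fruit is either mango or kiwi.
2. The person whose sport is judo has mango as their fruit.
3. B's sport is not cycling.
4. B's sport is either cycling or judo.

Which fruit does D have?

Clue 1 rules out apple and plum for D's fruit.
With clues 1–4, mango is impossible for D's fruit.
That leaves kiwi.

kiwi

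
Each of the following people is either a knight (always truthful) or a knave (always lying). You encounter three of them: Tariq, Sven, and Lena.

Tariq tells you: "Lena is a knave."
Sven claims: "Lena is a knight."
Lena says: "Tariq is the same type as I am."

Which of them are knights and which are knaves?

Consider Tariq. Suppose Tariq is a knave.
Then whichever role Lena has, Lena's statement has the wrong truth value — contradiction.
So Tariq is a knight.
Consider Sven. Suppose Sven is a knight.
Then no assignment of the remaining roles makes every statement match its speaker's type — contradiction.
So Sven is a knave.
Consider Lena. Suppose Lena is a knight.
Then Tariq's statement comes out false, contradicting Tariq being a knight.
So Lena is a knave.

Tariq: knight, Sven: knave, Lena: knave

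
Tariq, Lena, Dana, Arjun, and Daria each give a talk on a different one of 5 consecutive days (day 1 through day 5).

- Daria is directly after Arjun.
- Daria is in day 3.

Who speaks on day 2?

Arjun

With clues 1–2, Dana, Daria, Lena, and Tariq are ruled out for day 2.
So day 2 is Arjun.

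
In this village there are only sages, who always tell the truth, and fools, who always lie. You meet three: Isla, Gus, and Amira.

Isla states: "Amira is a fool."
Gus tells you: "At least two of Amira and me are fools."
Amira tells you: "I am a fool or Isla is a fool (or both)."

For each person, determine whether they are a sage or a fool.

Consider Isla. Suppose Isla is a sage.
Then whichever role Amira has, Amira's statement has the wrong truth value — contradiction.
So Isla is a fool.
With that fixed, Amira's statement is true, so Amira is a sage.
With that fixed, Gus's statement is false, so Gus is a fool.

Isla: fool, Gus: fool, Amira: sage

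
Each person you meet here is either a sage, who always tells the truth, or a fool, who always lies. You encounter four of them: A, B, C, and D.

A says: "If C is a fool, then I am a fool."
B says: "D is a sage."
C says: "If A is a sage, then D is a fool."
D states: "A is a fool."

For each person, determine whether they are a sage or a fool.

Consider A. Suppose A is a fool.
Then A's own statement would have to be false, but it can't be — contradiction.
So A is a sage.
With that fixed, D's statement is false, so D is a fool.
With that fixed, B's statement is false, so B is a fool.
With that fixed, C's statement is true, so C is a sage.

A: sage, B: fool, C: sage, D: fool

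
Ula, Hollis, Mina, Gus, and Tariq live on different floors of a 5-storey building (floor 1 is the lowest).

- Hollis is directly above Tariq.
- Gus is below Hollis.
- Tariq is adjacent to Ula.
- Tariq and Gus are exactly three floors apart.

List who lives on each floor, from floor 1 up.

Gus, Mina, Ula, Tariq, Hollis

From clue 1: Hollis is in {2,3,4,5}.
From clues 1–2: Hollis is in {3,4,5}.
From clues 1–3: Ula is in {2,3}.
From clues 1–4: Gus → floor 1, Mina → floor 2, Ula → floor 3, Tariq → floor 4, Hollis → floor 5.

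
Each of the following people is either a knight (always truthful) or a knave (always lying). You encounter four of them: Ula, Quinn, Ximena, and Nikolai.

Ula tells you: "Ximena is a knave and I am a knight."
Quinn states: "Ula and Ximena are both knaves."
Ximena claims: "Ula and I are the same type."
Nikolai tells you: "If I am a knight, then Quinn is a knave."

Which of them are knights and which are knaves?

Consider Ula. Suppose Ula is a knave.
Then whichever role Ximena has, Ximena's statement has the wrong truth value — contradiction.
So Ula is a knight.
With that fixed, Quinn's statement is false, so Quinn is a knave.
With that fixed, Nikolai's statement is true, so Nikolai is a knight.
Consider Ximena. Suppose Ximena is a knight.
Then Ula's statement comes out false, contradicting Ula being a knight.
So Ximena is a knave.

Ula: knight, Quinn: knave, Ximena: knave, Nikolai: knight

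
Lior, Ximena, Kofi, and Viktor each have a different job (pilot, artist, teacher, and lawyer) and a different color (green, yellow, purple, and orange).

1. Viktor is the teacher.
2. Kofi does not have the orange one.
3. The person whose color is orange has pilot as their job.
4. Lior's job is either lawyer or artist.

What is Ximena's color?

orange

With clues 1–4, green, purple, and yellow are impossible for Ximena's color.
That leaves orange.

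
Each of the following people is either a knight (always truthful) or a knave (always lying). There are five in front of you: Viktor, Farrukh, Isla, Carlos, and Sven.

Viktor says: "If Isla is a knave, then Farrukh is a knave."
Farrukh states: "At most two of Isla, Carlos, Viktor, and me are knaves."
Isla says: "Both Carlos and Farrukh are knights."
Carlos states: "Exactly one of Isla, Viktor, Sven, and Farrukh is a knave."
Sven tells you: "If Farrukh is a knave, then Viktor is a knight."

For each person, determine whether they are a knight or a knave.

Consider Viktor. Suppose Viktor is a knave.
Then no assignment of the remaining roles makes every statement match its speaker's type — contradiction.
So Viktor is a knight.
With that fixed, Sven's statement is true, so Sven is a knight.
Consider Farrukh. Suppose Farrukh is a knight.
Then no assignment of the remaining roles makes every statement match its speaker's type — contradiction.
So Farrukh is a knave.
With that fixed, Isla's statement is false, so Isla is a knave.
With that fixed, Carlos's statement is false, so Carlos is a knave.

Viktor: knight, Farrukh: knave, Isla: knave, Carlos: knave, Sven: knight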